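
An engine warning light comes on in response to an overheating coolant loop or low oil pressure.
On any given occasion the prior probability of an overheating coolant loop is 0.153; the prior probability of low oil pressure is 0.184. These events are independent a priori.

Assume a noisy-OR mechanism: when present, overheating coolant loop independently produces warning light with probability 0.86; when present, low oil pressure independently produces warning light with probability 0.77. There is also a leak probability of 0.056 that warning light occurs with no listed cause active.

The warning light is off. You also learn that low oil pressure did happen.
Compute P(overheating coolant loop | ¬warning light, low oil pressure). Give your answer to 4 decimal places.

Under noisy-OR, P(warning light | causes) = 1 − (1−0.056)·∏(1−qᵢ) over the active causes.
Enumerate both values of overheating coolant loop and weight by the priors:
  P(¬warning light | low oil pressure) = 0.21712*0.847 + 0.030397*0.153
        = 0.183901 + 0.004651 = 0.188552
The terms with overheating coolant loop present sum to 0.004651, so
  P(overheating coolant loop | ¬warning light, low oil pressure) = 0.004651 / 0.188552 ≈ 0.0247

P(overheating coolant loop | ¬warning light, low oil pressure) ≈ 0.0247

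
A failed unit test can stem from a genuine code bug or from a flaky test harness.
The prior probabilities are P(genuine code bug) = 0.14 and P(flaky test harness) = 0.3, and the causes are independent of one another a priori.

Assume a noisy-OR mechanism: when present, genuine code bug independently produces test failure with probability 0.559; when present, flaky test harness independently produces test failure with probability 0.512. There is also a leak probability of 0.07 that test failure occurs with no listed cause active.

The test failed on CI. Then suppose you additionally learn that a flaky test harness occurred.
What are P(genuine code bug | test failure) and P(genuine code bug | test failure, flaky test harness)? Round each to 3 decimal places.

Under noisy-OR, P(test failure | causes) = 1 − (1−0.07)·∏(1−qᵢ) over the active causes.
Enumerate the 4 (genuine code bug, flaky test harness) configurations and weight by the priors:
  P(test failure) = 0.07*0.86*0.7 + 0.54616*0.86*0.3 + 0.58987*0.14*0.7 + 0.799857*0.14*0.3
        = 0.042140 + 0.140909 + 0.057807 + 0.033594 = 0.274450
Keeping only the genuine code bug-present terms gives 0.091401, so
  P(genuine code bug | test failure) = 0.091401 / 0.274450 ≈ 0.333

With the extra evidence:
Sum P(test failure|·) weighted by the priors over both values of genuine code bug:
  P(test failure | flaky test harness) = 0.54616×0.86 + 0.799857×0.14
        = 0.469698 + 0.111980 = 0.581678
Keeping only the genuine code bug-present terms gives 0.111980, so
  P(genuine code bug | test failure, flaky test harness) = 0.111980 / 0.581678 ≈ 0.193
The drop from 0.333 to 0.193 is the explaining-away (discounting) effect.

P(genuine code bug | test failure) ≈ 0.333; P(genuine code bug | test failure, flaky test harness) ≈ 0.193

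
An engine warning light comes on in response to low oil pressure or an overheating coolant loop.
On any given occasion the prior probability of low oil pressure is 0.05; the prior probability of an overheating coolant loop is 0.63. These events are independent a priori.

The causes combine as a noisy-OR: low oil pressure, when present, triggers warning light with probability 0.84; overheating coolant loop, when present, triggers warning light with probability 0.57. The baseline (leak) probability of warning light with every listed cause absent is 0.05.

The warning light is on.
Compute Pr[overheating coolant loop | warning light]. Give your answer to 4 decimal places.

Pr[overheating coolant loop | warning light] ≈ 0.9202

Under noisy-OR, P(warning light | causes) = 1 − (1−0.05)·∏(1−qᵢ) over the active causes.
By total probability over the 4 (low oil pressure, overheating coolant loop) configurations:
  P(warning light) = 0.05*0.95*0.37 + 0.5915*0.95*0.63 + 0.848*0.05*0.37 + 0.93464*0.05*0.63
        = 0.017575 + 0.354013 + 0.015688 + 0.029441 = 0.416717
The terms with overheating coolant loop present sum to 0.383454, so
  P(overheating coolant loop | warning light) = 0.383454 / 0.416717 ≈ 0.9202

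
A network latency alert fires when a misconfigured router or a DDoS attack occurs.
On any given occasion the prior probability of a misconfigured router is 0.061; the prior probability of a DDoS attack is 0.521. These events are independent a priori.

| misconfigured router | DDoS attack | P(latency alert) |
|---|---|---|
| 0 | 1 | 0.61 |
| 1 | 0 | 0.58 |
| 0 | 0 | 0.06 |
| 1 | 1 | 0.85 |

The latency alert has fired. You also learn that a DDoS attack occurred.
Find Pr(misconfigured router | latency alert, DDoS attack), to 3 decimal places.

P(latency alert | DDoS attack) = 0.61*0.939 + 0.85*0.061 = 0.572790 + 0.051850 = 0.624640
The misconfigured router-present share is 0.85*0.061 = 0.051850.
Hence the posterior is 0.051850/0.624640 ≈ 0.083.

Pr(misconfigured router | latency alert, DDoS attack) ≈ 0.083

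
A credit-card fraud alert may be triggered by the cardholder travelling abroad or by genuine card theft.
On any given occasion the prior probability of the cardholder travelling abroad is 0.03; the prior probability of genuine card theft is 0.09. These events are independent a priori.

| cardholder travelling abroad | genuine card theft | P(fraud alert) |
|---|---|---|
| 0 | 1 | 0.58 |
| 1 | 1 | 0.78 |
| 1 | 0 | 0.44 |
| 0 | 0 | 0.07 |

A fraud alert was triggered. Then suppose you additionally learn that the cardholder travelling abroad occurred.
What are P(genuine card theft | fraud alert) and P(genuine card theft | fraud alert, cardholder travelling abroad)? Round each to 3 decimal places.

P(fraud alert) = 0.07×0.97×0.91 + 0.58×0.97×0.09 + 0.44×0.03×0.91 + 0.78×0.03×0.09 = 0.061789 + 0.050634 + 0.012012 + 0.002106 = 0.126541
The genuine card theft-present share is 0.050634 + 0.002106 = 0.052740.
So P(genuine card theft | fraud alert) = 0.052740/0.126541 ≈ 0.417.

Now also conditioning on cardholder travelling abroad=true:
Weight on genuine card theft=true, given the evidence: 0.78·0.09 = 0.070200
Normalizer over all consistent configurations: 0.44·0.91 + 0.78·0.09 = 0.470600
Posterior = 0.070200 / 0.470600 ≈ 0.149
Conditioning on cardholder travelling abroad lowers the posterior on genuine card theft: the classic explaining-away effect in a common-effect structure.

P(genuine card theft | fraud alert) ≈ 0.417; P(genuine card theft | fraud alert, cardholder travelling abroad) ≈ 0.149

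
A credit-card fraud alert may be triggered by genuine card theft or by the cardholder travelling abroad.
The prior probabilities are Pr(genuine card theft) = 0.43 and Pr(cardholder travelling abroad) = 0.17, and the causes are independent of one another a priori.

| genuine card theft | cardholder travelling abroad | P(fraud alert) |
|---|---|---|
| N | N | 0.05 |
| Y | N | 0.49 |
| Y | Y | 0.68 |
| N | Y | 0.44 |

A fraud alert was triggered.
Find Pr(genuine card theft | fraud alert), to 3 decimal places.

Numerator (weight on configurations with genuine card theft): 0.174881 + 0.049708 = 0.224589
The normalizing constant is 0.05*0.57*0.83 + 0.44*0.57*0.17 + 0.49*0.43*0.83 + 0.68*0.43*0.17 = 0.290880
Posterior = 0.224589 / 0.290880 ≈ 0.772

Pr(genuine card theft | fraud alert) ≈ 0.772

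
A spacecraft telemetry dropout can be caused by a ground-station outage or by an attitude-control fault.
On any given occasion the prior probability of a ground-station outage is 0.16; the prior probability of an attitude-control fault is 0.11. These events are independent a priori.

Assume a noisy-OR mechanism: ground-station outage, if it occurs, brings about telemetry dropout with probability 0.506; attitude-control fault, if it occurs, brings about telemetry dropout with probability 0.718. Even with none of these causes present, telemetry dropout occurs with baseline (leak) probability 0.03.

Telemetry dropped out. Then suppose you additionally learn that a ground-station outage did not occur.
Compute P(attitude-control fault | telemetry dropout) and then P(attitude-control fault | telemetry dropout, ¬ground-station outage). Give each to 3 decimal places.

P(attitude-control fault | telemetry dropout) ≈ 0.460; P(attitude-control fault | telemetry dropout, ¬ground-station outage) ≈ 0.750

Under noisy-OR, P(telemetry dropout | causes) = 1 − (1−0.03)·∏(1−qᵢ) over the active causes.
For the numerator, keep only attitude-control fault=true terms: 0.067125 + 0.015222 = 0.082347
The normalizing constant is 0.03·0.84·0.89 + 0.72646·0.84·0.11 + 0.52082·0.16·0.89 + 0.864871·0.16·0.11 = 0.178940
P(attitude-control fault | telemetry dropout) = 0.082347/0.178940 ≈ 0.460

With the extra evidence:
P(telemetry dropout | ¬ground-station outage) = 0.03*0.89 + 0.72646*0.11 = 0.026700 + 0.079911 = 0.106611
Restricting to configurations with attitude-control fault present: 0.72646*0.11 = 0.079911.
So P(attitude-control fault | telemetry dropout, ¬ground-station outage) = 0.079911/0.106611 ≈ 0.750.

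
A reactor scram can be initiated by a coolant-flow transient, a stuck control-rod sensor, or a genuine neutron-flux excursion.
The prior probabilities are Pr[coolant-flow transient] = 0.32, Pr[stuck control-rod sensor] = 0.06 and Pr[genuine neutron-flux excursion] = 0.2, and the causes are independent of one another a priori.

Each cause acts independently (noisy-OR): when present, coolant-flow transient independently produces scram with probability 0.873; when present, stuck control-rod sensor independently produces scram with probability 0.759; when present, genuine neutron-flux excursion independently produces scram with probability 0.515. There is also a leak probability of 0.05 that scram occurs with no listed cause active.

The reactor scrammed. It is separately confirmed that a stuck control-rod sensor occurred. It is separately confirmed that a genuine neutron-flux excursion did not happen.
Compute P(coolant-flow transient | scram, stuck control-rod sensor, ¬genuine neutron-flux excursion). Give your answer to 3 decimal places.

Under noisy-OR, P(scram | causes) = 1 − (1−0.05)·∏(1−qᵢ) over the active causes.
P(scram | stuck control-rod sensor, ¬genuine neutron-flux excursion) = 0.77105·0.68 + 0.970923·0.32 = 0.524314 + 0.310695 = 0.835009
The coolant-flow transient-present share is 0.970923·0.32 = 0.310695.
P(coolant-flow transient | scram, stuck control-rod sensor, ¬genuine neutron-flux excursion) = 0.310695 / 0.835009 ≈ 0.372

P(coolant-flow transient | scram, stuck control-rod sensor, ¬genuine neutron-flux excursion) ≈ 0.372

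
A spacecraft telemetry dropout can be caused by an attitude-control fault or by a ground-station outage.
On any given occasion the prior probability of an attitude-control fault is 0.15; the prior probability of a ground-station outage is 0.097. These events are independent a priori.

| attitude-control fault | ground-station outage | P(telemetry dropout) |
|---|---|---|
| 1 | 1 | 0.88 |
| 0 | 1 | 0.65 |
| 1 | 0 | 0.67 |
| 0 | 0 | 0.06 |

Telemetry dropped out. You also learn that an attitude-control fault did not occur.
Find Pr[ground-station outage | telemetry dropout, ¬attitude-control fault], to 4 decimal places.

Pr[ground-station outage | telemetry dropout, ¬attitude-control fault] ≈ 0.5378

For the numerator, keep only ground-station outage=true terms: 0.65·0.097 = 0.063050
Denominator P(telemetry dropout | ¬attitude-control fault): 0.06·0.903 + 0.65·0.097 = 0.117230
Posterior = 0.063050 / 0.117230 ≈ 0.5378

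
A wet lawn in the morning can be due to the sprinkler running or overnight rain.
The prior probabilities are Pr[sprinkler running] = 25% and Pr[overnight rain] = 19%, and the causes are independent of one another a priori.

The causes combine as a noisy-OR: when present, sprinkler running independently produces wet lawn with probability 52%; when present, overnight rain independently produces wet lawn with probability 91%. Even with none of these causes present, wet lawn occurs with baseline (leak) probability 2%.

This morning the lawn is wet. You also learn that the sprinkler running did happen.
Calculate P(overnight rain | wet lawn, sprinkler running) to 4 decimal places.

P(overnight rain | wet lawn, sprinkler running) ≈ 0.2978

Under noisy-OR, P(wet lawn | causes) = 1 − (1−0.02)·∏(1−qᵢ) over the active causes.
Sum P(wet lawn|·) weighted by the priors over both values of overnight rain:
  P(wet lawn | sprinkler running) = 0.5296×0.81 + 0.957664×0.19
        = 0.428976 + 0.181956 = 0.610932
Configurations with overnight rain contribute 0.181956, so
  P(overnight rain | wet lawn, sprinkler running) = 0.181956 / 0.610932 ≈ 0.2978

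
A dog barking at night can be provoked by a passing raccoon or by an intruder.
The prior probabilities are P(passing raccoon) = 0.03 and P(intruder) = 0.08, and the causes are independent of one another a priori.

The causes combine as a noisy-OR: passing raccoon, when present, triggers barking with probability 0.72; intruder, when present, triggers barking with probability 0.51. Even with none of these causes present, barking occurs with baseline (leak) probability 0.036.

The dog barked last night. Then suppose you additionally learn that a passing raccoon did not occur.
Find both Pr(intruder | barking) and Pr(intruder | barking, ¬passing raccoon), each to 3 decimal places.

Under noisy-OR, P(barking | causes) = 1 − (1−0.036)·∏(1−qᵢ) over the active causes.
P(barking) = 0.036×0.97×0.92 + 0.52764×0.97×0.08 + 0.73008×0.03×0.92 + 0.867739×0.03×0.08 = 0.032126 + 0.040945 + 0.020150 + 0.002083 = 0.095304
Of this, 0.043028 comes from 0.040945 + 0.002083 (the intruder=true cases).
P(intruder | barking) = 0.043028 / 0.095304 ≈ 0.451

With the extra evidence:
P(barking | ¬passing raccoon) = 0.036×0.92 + 0.52764×0.08 = 0.033120 + 0.042211 = 0.075331
The intruder-present share is 0.52764×0.08 = 0.042211.
So P(intruder | barking, ¬passing raccoon) = 0.042211/0.075331 ≈ 0.560.
Ruling out passing raccoon raises the posterior on intruder — the flip side of explaining away.

Pr(intruder | barking) ≈ 0.451; Pr(intruder | barking, ¬passing raccoon) ≈ 0.560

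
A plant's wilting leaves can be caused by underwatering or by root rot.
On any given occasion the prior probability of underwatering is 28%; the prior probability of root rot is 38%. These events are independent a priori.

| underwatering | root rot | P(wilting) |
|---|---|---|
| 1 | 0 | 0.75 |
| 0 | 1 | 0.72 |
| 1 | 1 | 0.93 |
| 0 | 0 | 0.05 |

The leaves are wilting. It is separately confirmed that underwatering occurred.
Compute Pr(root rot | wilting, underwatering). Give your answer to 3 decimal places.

Pr(root rot | wilting, underwatering) ≈ 0.432

Sum P(wilting|·) weighted by the priors over both values of root rot:
  P(wilting | underwatering) = 0.75*0.62 + 0.93*0.38
        = 0.465000 + 0.353400 = 0.818400
The terms with root rot present sum to 0.353400, so
  P(root rot | wilting, underwatering) = 0.353400 / 0.818400 ≈ 0.432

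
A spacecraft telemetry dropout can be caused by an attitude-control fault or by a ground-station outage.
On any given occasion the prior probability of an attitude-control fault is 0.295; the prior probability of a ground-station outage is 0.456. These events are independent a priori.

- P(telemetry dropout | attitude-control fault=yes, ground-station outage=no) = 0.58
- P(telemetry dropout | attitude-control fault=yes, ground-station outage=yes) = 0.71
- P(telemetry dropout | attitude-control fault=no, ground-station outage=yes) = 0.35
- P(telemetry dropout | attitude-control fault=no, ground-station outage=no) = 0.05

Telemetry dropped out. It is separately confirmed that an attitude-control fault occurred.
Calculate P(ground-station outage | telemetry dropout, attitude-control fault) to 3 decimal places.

Sum P(telemetry dropout|·) weighted by the priors over both values of ground-station outage:
  P(telemetry dropout | attitude-control fault) = 0.58×0.544 + 0.71×0.456
        = 0.315520 + 0.323760 = 0.639280
The terms with ground-station outage present sum to 0.323760, so
  P(ground-station outage | telemetry dropout, attitude-control fault) = 0.323760 / 0.639280 ≈ 0.506

P(ground-station outage | telemetry dropout, attitude-control fault) ≈ 0.506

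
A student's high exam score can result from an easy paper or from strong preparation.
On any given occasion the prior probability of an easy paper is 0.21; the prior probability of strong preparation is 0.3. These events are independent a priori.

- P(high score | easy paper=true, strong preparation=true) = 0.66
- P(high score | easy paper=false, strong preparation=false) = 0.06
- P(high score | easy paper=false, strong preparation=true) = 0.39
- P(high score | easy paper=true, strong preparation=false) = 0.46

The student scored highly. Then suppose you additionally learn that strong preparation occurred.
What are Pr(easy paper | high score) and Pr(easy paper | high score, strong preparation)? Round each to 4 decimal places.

Pr(easy paper | high score) ≈ 0.4651; Pr(easy paper | high score, strong preparation) ≈ 0.3103

P(high score) = 0.06*0.79*0.7 + 0.39*0.79*0.3 + 0.46*0.21*0.7 + 0.66*0.21*0.3 = 0.033180 + 0.092430 + 0.067620 + 0.041580 = 0.234810
Of this, 0.109200 comes from 0.067620 + 0.041580 (the easy paper=true cases).
P(easy paper | high score) = 0.109200 / 0.234810 ≈ 0.4651

With the extra evidence:
Sum P(high score|·) weighted by the priors over both values of easy paper:
  P(high score | strong preparation) = 0.39×0.79 + 0.66×0.21
        = 0.308100 + 0.138600 = 0.446700
Keeping only the easy paper-present terms gives 0.138600, so
  P(easy paper | high score, strong preparation) = 0.138600 / 0.446700 ≈ 0.3103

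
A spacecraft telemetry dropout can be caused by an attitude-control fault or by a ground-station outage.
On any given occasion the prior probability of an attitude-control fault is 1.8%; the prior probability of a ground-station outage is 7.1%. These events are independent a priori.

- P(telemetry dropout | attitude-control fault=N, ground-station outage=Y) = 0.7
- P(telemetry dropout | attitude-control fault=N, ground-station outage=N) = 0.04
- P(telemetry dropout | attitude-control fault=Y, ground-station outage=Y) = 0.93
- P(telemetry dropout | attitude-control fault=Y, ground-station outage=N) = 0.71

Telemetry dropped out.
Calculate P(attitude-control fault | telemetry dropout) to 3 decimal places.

P(attitude-control fault | telemetry dropout) ≈ 0.133

P(telemetry dropout) = 0.04·0.982·0.929 + 0.7·0.982·0.071 + 0.71·0.018·0.929 + 0.93·0.018·0.071 = 0.036491 + 0.048805 + 0.011873 + 0.001189 = 0.098358
Restricting to configurations with attitude-control fault present: 0.011873 + 0.001189 = 0.013062.
Hence the posterior is 0.013062/0.098358 ≈ 0.133.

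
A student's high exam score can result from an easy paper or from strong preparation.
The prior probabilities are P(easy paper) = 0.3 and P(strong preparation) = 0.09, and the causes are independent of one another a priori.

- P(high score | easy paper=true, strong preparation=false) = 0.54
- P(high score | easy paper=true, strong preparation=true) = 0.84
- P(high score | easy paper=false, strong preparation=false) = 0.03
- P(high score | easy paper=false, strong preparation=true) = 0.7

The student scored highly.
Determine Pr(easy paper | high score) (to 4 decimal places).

P(high score) = 0.03×0.7×0.91 + 0.7×0.7×0.09 + 0.54×0.3×0.91 + 0.84×0.3×0.09 = 0.019110 + 0.044100 + 0.147420 + 0.022680 = 0.233310
Of this, 0.170100 comes from 0.147420 + 0.022680 (the easy paper=true cases).
So P(easy paper | high score) = 0.170100/0.233310 ≈ 0.7291.

Pr(easy paper | high score) ≈ 0.7291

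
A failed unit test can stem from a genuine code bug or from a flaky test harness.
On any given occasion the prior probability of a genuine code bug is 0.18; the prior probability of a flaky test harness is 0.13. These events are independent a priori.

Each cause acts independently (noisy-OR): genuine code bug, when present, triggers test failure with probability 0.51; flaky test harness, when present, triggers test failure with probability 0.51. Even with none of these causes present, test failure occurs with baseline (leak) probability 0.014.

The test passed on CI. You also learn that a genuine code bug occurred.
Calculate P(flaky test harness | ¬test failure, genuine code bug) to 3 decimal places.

P(flaky test harness | ¬test failure, genuine code bug) ≈ 0.068

Under noisy-OR, P(test failure | causes) = 1 − (1−0.014)·∏(1−qᵢ) over the active causes.
P(¬test failure | genuine code bug) = 0.48314×0.87 + 0.236739×0.13 = 0.420332 + 0.030776 = 0.451108
The flaky test harness-present share is 0.236739×0.13 = 0.030776.
Hence the posterior is 0.030776/0.451108 ≈ 0.068.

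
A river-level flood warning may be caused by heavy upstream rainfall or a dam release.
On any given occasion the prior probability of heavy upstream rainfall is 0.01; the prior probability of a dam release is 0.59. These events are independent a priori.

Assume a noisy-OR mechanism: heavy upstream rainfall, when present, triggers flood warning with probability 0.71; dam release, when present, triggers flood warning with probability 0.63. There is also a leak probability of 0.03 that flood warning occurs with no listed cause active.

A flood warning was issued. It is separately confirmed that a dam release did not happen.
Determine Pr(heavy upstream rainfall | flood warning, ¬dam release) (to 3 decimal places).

Pr(heavy upstream rainfall | flood warning, ¬dam release) ≈ 0.195

Under noisy-OR, P(flood warning | causes) = 1 − (1−0.03)·∏(1−qᵢ) over the active causes.
Sum P(flood warning|·) weighted by the priors over both values of heavy upstream rainfall:
  P(flood warning | ¬dam release) = 0.03*0.99 + 0.7187*0.01
        = 0.029700 + 0.007187 = 0.036887
Keeping only the heavy upstream rainfall-present terms gives 0.007187, so
  P(heavy upstream rainfall | flood warning, ¬dam release) = 0.007187 / 0.036887 ≈ 0.195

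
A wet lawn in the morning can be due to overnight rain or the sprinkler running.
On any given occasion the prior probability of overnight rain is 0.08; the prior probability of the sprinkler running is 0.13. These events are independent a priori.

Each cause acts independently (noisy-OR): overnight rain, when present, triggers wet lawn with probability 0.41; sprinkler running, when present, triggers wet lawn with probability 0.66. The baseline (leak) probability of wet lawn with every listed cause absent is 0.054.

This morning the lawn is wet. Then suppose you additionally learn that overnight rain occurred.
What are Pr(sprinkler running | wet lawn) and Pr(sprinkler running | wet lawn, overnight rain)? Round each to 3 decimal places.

Under noisy-OR, P(wet lawn | causes) = 1 − (1−0.054)·∏(1−qᵢ) over the active causes.
By total probability over the 4 (overnight rain, sprinkler running) configurations:
  P(wet lawn) = 0.054·0.92·0.87 + 0.67836·0.92·0.13 + 0.44186·0.08·0.87 + 0.810232·0.08·0.13
        = 0.043222 + 0.081132 + 0.030753 + 0.008426 = 0.163533
The terms with sprinkler running present sum to 0.089558, so
  P(sprinkler running | wet lawn) = 0.089558 / 0.163533 ≈ 0.548

Now also conditioning on overnight rain=true:
For the numerator, keep only sprinkler running=true terms: 0.810232×0.13 = 0.105330
Normalizer over all consistent configurations: 0.44186×0.87 + 0.810232×0.13 = 0.489748
P(sprinkler running | wet lawn, overnight rain) = 0.105330/0.489748 ≈ 0.215
— overnight rain explains away the evidence for sprinkler running.

Pr(sprinkler running | wet lawn) ≈ 0.548; Pr(sprinkler running | wet lawn, overnight rain) ≈ 0.215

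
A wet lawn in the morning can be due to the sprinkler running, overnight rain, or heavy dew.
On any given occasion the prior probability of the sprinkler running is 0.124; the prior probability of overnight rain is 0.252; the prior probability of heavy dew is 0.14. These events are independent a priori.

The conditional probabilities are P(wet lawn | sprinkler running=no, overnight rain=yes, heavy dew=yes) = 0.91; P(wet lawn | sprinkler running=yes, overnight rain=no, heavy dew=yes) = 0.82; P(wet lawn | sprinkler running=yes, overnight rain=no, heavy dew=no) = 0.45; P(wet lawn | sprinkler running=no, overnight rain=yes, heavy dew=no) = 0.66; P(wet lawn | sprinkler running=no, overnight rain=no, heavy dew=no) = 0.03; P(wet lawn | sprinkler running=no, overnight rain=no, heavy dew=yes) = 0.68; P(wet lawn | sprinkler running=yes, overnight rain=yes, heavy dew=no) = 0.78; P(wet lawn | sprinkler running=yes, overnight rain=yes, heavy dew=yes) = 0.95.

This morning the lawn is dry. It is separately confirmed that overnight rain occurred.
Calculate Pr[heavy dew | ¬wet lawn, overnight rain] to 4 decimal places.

Pr[heavy dew | ¬wet lawn, overnight rain] ≈ 0.0408

Weight on heavy dew=true, given the evidence: 0.011038 + 0.000868 = 0.011906
The normalizing constant is 0.34*0.876*0.86 + 0.09*0.876*0.14 + 0.22*0.124*0.86 + 0.05*0.124*0.14 = 0.291509
Posterior = 0.011906 / 0.291509 ≈ 0.0408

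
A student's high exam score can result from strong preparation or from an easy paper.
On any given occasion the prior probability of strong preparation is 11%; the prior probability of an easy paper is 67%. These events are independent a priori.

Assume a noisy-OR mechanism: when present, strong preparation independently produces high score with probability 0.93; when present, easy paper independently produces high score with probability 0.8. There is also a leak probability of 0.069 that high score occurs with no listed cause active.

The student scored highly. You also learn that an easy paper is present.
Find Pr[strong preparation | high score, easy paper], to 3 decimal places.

Under noisy-OR, P(high score | causes) = 1 − (1−0.069)·∏(1−qᵢ) over the active causes.
Sum P(high score|·) weighted by the priors over both values of strong preparation:
  P(high score | easy paper) = 0.8138·0.89 + 0.986966·0.11
        = 0.724282 + 0.108566 = 0.832848
Configurations with strong preparation contribute 0.108566, so
  P(strong preparation | high score, easy paper) = 0.108566 / 0.832848 ≈ 0.130

Pr[strong preparation | high score, easy paper] ≈ 0.130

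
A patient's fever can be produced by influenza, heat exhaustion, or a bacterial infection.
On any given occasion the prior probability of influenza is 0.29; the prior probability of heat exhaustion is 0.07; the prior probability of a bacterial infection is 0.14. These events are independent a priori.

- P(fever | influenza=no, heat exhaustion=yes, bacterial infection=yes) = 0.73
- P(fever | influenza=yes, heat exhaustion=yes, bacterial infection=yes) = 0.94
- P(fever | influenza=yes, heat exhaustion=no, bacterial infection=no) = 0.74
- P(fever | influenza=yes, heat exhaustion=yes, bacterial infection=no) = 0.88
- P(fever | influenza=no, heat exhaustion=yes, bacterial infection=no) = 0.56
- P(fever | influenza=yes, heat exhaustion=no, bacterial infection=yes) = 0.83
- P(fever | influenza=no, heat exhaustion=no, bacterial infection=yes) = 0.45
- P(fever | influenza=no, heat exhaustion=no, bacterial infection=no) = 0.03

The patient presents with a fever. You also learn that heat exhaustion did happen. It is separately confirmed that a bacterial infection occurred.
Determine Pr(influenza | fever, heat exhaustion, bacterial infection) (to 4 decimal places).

Pr(influenza | fever, heat exhaustion, bacterial infection) ≈ 0.3447

Enumerate both values of influenza and weight by the priors:
  P(fever | heat exhaustion, bacterial infection) = 0.73×0.71 + 0.94×0.29
        = 0.518300 + 0.272600 = 0.790900
The terms with influenza present sum to 0.272600, so
  P(influenza | fever, heat exhaustion, bacterial infection) = 0.272600 / 0.790900 ≈ 0.3447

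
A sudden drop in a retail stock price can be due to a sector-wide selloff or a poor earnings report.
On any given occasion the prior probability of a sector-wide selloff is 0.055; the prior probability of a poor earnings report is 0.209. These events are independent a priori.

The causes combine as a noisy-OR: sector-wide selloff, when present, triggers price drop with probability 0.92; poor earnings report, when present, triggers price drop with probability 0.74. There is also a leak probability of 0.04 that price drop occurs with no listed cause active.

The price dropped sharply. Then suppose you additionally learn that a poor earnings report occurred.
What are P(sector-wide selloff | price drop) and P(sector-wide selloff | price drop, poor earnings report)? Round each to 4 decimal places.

Under noisy-OR, P(price drop | causes) = 1 − (1−0.04)·∏(1−qᵢ) over the active causes.
P(price drop) = 0.04*0.945*0.791 + 0.7504*0.945*0.209 + 0.9232*0.055*0.791 + 0.980032*0.055*0.209 = 0.029900 + 0.148208 + 0.040164 + 0.011265 = 0.229537
The sector-wide selloff-present share is 0.040164 + 0.011265 = 0.051429.
P(sector-wide selloff | price drop) = 0.051429 / 0.229537 ≈ 0.2241

Now condition on the additional information:
Weight on sector-wide selloff=true, given the evidence: 0.980032×0.055 = 0.053902
Denominator P(price drop | poor earnings report): 0.7504×0.945 + 0.980032×0.055 = 0.763030
P(sector-wide selloff | price drop, poor earnings report) = 0.053902/0.763030 ≈ 0.0706
This is intercausal reasoning (explaining away): once poor earnings report accounts for the price drop, sector-wide selloff becomes less likely.

P(sector-wide selloff | price drop) ≈ 0.2241; P(sector-wide selloff | price drop, poor earnings report) ≈ 0.0706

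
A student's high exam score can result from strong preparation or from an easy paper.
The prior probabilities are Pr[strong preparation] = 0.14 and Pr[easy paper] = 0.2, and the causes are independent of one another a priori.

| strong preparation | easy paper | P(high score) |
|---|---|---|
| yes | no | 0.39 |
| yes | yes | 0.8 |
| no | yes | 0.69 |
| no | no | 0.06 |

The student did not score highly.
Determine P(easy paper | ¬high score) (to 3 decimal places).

P(easy paper | ¬high score) ≈ 0.076

P(¬high score) = 0.94·0.86·0.8 + 0.31·0.86·0.2 + 0.61·0.14·0.8 + 0.2·0.14·0.2 = 0.646720 + 0.053320 + 0.068320 + 0.005600 = 0.773960
The easy paper-present share is 0.053320 + 0.005600 = 0.058920.
P(easy paper | ¬high score) = 0.058920 / 0.773960 ≈ 0.076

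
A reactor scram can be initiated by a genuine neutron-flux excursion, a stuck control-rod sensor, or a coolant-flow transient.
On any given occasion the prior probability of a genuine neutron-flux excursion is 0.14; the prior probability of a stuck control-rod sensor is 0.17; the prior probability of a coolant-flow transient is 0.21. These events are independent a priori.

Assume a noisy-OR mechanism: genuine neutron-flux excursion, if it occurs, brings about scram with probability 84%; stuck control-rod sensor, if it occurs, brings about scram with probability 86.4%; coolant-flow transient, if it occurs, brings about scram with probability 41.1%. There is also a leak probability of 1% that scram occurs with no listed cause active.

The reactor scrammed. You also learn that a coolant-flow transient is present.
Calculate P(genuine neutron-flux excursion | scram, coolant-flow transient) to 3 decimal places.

Under noisy-OR, P(scram | causes) = 1 − (1−0.01)·∏(1−qᵢ) over the active causes.
Numerator (weight on configurations with genuine neutron-flux excursion): 0.105359 + 0.023498 = 0.128857
Denominator P(scram | coolant-flow transient): 0.41689·0.86·0.83 + 0.920697·0.86·0.17 + 0.906702·0.14·0.83 + 0.987312·0.14·0.17 = 0.561039
Posterior = 0.128857 / 0.561039 ≈ 0.230

P(genuine neutron-flux excursion | scram, coolant-flow transient) ≈ 0.230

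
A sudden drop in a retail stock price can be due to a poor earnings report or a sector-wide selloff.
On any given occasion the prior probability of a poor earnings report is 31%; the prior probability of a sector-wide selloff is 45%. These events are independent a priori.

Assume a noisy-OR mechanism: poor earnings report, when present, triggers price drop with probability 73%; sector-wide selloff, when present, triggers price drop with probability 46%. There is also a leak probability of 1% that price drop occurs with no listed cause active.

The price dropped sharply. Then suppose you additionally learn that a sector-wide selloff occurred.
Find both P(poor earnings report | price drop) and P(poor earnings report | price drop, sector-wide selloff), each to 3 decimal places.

Under noisy-OR, P(price drop | causes) = 1 − (1−0.01)·∏(1−qᵢ) over the active causes.
P(price drop) = 0.01·0.69·0.55 + 0.4654·0.69·0.45 + 0.7327·0.31·0.55 + 0.855658·0.31·0.45 = 0.003795 + 0.144507 + 0.124925 + 0.119364 = 0.392591
The poor earnings report-present share is 0.124925 + 0.119364 = 0.244289.
P(poor earnings report | price drop) = 0.244289 / 0.392591 ≈ 0.622

Now condition on the additional information:
For the numerator, keep only poor earnings report=true terms: 0.855658*0.31 = 0.265254
Normalizer over all consistent configurations: 0.4654*0.69 + 0.855658*0.31 = 0.586380
P(poor earnings report | price drop, sector-wide selloff) = 0.265254/0.586380 ≈ 0.452
— sector-wide selloff explains away the evidence for poor earnings report.

P(poor earnings report | price drop) ≈ 0.622; P(poor earnings report | price drop, sector-wide selloff) ≈ 0.452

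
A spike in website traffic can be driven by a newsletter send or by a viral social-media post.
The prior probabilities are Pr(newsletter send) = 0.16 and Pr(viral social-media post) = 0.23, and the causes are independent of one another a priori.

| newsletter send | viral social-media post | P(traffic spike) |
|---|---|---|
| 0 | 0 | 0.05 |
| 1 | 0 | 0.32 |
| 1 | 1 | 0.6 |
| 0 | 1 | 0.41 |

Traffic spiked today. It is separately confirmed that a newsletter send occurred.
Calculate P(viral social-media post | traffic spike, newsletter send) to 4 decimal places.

Sum P(traffic spike|·) weighted by the priors over both values of viral social-media post:
  P(traffic spike | newsletter send) = 0.32×0.77 + 0.6×0.23
        = 0.246400 + 0.138000 = 0.384400
Keeping only the viral social-media post-present terms gives 0.138000, so
  P(viral social-media post | traffic spike, newsletter send) = 0.138000 / 0.384400 ≈ 0.3590

P(viral social-media post | traffic spike, newsletter send) ≈ 0.3590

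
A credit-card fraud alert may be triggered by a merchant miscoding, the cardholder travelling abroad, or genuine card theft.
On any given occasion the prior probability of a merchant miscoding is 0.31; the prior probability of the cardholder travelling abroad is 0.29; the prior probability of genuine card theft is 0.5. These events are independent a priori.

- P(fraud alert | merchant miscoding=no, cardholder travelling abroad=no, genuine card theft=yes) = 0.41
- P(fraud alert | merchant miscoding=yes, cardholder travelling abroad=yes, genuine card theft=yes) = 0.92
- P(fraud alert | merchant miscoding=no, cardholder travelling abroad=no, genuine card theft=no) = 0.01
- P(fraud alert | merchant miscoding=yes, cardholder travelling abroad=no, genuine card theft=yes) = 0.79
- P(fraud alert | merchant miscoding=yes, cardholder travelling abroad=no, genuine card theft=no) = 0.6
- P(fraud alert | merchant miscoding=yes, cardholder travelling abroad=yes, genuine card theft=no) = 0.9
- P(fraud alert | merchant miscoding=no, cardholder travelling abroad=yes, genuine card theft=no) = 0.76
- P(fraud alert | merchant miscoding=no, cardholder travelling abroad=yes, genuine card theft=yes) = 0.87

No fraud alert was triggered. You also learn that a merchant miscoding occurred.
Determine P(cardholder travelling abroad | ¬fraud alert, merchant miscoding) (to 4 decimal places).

By total probability over the 4 (cardholder travelling abroad, genuine card theft) configurations:
  P(¬fraud alert | merchant miscoding) = 0.4×0.71×0.5 + 0.21×0.71×0.5 + 0.1×0.29×0.5 + 0.08×0.29×0.5
        = 0.142000 + 0.074550 + 0.014500 + 0.011600 = 0.242650
The terms with cardholder travelling abroad present sum to 0.026100, so
  P(cardholder travelling abroad | ¬fraud alert, merchant miscoding) = 0.026100 / 0.242650 ≈ 0.1076

P(cardholder travelling abroad | ¬fraud alert, merchant miscoding) ≈ 0.1076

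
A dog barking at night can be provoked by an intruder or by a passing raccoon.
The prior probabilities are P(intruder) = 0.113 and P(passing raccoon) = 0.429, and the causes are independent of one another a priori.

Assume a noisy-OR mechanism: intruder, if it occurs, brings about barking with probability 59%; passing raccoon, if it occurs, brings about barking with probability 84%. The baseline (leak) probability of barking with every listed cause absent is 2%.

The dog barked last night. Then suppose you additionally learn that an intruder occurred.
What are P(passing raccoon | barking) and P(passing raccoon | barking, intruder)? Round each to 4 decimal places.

P(passing raccoon | barking) ≈ 0.8826; P(passing raccoon | barking, intruder) ≈ 0.5403

Under noisy-OR, P(barking | causes) = 1 − (1−0.02)·∏(1−qᵢ) over the active causes.
Sum P(barking|·) weighted by the priors over the 4 (intruder, passing raccoon) configurations:
  P(barking) = 0.02·0.887·0.571 + 0.8432·0.887·0.429 + 0.5982·0.113·0.571 + 0.935712·0.113·0.429
        = 0.010130 + 0.320857 + 0.038598 + 0.045361 = 0.414946
Keeping only the passing raccoon-present terms gives 0.366218, so
  P(passing raccoon | barking) = 0.366218 / 0.414946 ≈ 0.8826

Now also conditioning on intruder=true:
Enumerate both values of passing raccoon and weight by the priors:
  P(barking | intruder) = 0.5982*0.571 + 0.935712*0.429
        = 0.341572 + 0.401420 = 0.742992
The terms with passing raccoon present sum to 0.401420, so
  P(passing raccoon | barking, intruder) = 0.401420 / 0.742992 ≈ 0.5403
This is intercausal reasoning (explaining away): once intruder accounts for the barking, passing raccoon becomes less likely.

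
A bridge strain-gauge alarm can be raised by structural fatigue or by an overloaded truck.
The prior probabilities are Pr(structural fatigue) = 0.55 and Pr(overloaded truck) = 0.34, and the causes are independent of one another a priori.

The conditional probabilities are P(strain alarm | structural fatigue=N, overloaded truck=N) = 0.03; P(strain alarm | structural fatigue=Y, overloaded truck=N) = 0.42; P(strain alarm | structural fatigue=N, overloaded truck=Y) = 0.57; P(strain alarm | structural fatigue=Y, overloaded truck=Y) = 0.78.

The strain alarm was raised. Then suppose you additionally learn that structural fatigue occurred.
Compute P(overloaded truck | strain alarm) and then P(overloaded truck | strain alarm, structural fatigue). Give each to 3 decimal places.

P(strain alarm) = 0.03*0.45*0.66 + 0.57*0.45*0.34 + 0.42*0.55*0.66 + 0.78*0.55*0.34 = 0.008910 + 0.087210 + 0.152460 + 0.145860 = 0.394440
Of this, 0.233070 comes from 0.087210 + 0.145860 (the overloaded truck=true cases).
So P(overloaded truck | strain alarm) = 0.233070/0.394440 ≈ 0.591.

With the extra evidence:
By total probability over both values of overloaded truck:
  P(strain alarm | structural fatigue) = 0.42×0.66 + 0.78×0.34
        = 0.277200 + 0.265200 = 0.542400
Keeping only the overloaded truck-present terms gives 0.265200, so
  P(overloaded truck | strain alarm, structural fatigue) = 0.265200 / 0.542400 ≈ 0.489
Conditioning on structural fatigue lowers the posterior on overloaded truck: the classic explaining-away effect in a common-effect structure.

P(overloaded truck | strain alarm) ≈ 0.591; P(overloaded truck | strain alarm, structural fatigue) ≈ 0.489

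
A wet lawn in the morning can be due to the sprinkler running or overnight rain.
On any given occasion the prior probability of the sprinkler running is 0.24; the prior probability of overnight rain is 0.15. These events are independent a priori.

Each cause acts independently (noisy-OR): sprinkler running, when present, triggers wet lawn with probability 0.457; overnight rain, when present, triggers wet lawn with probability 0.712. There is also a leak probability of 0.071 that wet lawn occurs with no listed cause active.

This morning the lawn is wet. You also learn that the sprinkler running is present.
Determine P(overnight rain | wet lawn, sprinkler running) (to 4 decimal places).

Under noisy-OR, P(wet lawn | causes) = 1 − (1−0.071)·∏(1−qᵢ) over the active causes.
By total probability over both values of overnight rain:
  P(wet lawn | sprinkler running) = 0.495553·0.85 + 0.854719·0.15
        = 0.421220 + 0.128208 = 0.549428
Configurations with overnight rain contribute 0.128208, so
  P(overnight rain | wet lawn, sprinkler running) = 0.128208 / 0.549428 ≈ 0.2333

P(overnight rain | wet lawn, sprinkler running) ≈ 0.2333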